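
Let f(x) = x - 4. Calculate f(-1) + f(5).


f(-1) = -5
f(5) = 1
Sum = -4

-4


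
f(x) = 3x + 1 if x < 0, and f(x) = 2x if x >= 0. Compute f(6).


6 satisfies x >= 0
f(6) = 12

12


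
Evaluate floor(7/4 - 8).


7/4 = 1.75
1.75 - 8 = -6.25
floor(-6.25) = -7

-7


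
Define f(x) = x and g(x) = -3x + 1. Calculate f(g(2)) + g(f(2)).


-10


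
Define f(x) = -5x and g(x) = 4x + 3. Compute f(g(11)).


-235


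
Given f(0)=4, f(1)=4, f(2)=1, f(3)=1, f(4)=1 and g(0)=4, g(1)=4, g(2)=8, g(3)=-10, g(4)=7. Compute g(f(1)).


f(1) = 4
g(4) = 7

7


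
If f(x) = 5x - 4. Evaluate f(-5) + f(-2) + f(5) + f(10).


f(-5) = -29
f(-2) = -14
f(5) = 21
f(10) = 46
Sum = 24

24


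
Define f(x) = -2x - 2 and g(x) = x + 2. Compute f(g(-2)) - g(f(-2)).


f(g(-2)) = -2
g(f(-2)) = 4
Difference = -6

-6


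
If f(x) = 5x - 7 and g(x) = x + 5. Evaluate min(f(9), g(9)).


f(9) = 38
g(9) = 14
min = 14

14


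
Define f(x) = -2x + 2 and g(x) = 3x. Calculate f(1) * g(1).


f(1) = 0
g(1) = 3
Product = 0

0


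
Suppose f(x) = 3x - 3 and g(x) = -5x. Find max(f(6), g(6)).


f(6) = 15
g(6) = -30
max = 15

15


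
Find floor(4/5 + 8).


4/5 = 0.8
0.8 + 8 = 8.8
floor(8.8) = 8

8


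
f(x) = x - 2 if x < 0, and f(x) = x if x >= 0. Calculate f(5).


5


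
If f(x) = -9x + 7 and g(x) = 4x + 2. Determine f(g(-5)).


g(-5) = -18
f(-18) = 169

169


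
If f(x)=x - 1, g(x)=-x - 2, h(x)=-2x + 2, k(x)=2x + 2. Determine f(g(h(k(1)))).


k(1) = 4
h(4) = -6
g(-6) = 4
f(4) = 3

3


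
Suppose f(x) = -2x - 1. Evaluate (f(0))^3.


f(0) = -1
(-1)^3 = -1

-1


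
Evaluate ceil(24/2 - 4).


24/2 = 12
12 - 4 = 8
ceil(8) = 8

8


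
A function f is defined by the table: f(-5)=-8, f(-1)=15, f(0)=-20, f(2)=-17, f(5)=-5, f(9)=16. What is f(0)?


Reading from the table at x = 0

-20


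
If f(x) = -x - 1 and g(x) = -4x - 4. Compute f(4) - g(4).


f(4) = -5
g(4) = -20
Difference = 15

15


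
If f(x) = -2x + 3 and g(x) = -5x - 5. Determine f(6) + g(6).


-44


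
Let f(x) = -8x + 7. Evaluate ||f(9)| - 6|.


f(9) = -65
|-65| = 65
|65 - 6| = 59

59


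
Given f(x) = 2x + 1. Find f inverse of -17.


-9


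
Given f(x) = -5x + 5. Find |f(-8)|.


f(-8) = 45
|45| = 45

45


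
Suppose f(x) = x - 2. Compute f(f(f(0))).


-6


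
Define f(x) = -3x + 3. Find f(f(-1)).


f(-1) = 6
f(6) = -15

-15


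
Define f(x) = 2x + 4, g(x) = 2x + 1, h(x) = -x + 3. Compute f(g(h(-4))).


h(-4) = 7
g(7) = 15
f(15) = 34

34


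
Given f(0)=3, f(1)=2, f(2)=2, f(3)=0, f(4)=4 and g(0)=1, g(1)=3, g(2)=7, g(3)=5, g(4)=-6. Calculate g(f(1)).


f(1) = 2
g(2) = 7

7


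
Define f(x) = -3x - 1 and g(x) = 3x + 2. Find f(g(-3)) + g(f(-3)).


f(g(-3)) = 20
g(f(-3)) = 26
Sum = 46

46


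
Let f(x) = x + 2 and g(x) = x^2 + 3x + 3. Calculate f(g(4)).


g(4) = 31
f(31) = 33

33


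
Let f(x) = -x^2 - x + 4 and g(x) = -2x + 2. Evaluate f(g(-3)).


-68


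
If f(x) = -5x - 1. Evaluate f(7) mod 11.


f(7) = -36
-36 mod 11 = 8

8


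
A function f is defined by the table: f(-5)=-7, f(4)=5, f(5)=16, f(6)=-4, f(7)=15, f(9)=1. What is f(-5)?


-7


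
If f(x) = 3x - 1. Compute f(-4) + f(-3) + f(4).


f(-4) = -13
f(-3) = -10
f(4) = 11
Sum = -12

-12


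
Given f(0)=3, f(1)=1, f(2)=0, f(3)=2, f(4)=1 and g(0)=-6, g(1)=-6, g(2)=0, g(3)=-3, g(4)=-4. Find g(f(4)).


f(4) = 1
g(1) = -6

-6


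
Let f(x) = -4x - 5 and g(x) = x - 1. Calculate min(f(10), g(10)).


-45


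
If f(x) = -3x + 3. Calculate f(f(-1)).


f(-1) = 6
f(6) = -15

-15


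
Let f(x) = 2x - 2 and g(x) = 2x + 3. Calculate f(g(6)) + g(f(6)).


51


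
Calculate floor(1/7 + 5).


1/7 = 0.1429
0.1429 + 5 = 5.1429
floor(5.1429) = 5

5


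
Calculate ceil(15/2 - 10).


-2


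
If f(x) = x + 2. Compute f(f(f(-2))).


f(-2) = 0
f(0) = 2
f(2) = 4

4


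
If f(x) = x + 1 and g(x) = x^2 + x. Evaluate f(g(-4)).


13


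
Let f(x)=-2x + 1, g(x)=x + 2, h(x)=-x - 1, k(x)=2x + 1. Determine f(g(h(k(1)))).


k(1) = 3
h(3) = -4
g(-4) = -2
f(-2) = 5

5


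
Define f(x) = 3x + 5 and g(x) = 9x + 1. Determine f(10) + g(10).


f(10) = 35
g(10) = 91
Sum = 126

126


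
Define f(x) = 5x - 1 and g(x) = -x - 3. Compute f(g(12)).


g(12) = -15
f(-15) = -76

-76


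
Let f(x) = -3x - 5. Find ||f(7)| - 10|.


f(7) = -26
|-26| = 26
|26 - 10| = 16

16


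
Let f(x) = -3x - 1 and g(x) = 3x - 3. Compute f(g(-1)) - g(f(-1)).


f(g(-1)) = 17
g(f(-1)) = 3
Difference = 14

14


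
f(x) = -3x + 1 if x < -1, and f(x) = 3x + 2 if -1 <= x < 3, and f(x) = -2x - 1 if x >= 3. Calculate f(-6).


-6 satisfies x < -1
f(-6) = 19

19


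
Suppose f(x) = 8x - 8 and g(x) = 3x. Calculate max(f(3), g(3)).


16


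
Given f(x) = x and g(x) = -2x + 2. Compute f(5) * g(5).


-40


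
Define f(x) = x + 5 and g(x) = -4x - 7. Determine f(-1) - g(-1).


f(-1) = 4
g(-1) = -3
Difference = 7

7


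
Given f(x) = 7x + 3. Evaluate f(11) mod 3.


f(11) = 80
80 mod 3 = 2

2


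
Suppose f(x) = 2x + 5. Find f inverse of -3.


Solve 2x + 5 = -3
x = (-3 - 5) / 2 = -4

-4


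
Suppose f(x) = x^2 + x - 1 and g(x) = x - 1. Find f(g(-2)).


g(-2) = -3
f(-3) = 1*(-3)^2 + 1*(-3) - 1 = 5

5


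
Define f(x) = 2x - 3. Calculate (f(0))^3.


-27


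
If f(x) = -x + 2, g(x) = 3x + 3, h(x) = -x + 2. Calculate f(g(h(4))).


5


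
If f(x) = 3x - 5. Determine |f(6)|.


f(6) = 13
|13| = 13

13


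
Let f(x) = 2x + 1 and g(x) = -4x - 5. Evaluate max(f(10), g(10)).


21


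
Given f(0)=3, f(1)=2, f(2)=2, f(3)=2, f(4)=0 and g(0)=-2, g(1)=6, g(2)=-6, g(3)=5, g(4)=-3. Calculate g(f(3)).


f(3) = 2
g(2) = -6

-6


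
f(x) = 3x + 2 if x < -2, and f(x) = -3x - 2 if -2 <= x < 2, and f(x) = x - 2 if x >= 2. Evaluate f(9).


9 satisfies x >= 2
f(9) = 7

7


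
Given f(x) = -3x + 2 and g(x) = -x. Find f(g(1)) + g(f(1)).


f(g(1)) = 5
g(f(1)) = 1
Sum = 6

6


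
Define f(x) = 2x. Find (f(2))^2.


f(2) = 4
(4)^2 = 16

16


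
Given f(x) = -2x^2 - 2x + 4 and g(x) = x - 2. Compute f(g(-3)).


-36


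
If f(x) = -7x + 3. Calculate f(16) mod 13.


f(16) = -109
-109 mod 13 = 8

8


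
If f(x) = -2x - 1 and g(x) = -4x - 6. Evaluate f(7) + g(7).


f(7) = -15
g(7) = -34
Sum = -49

-49


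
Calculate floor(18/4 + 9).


13


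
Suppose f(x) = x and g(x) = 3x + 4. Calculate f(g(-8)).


g(-8) = -20
f(-20) = -20

-20


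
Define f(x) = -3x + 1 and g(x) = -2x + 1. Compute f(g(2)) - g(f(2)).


f(g(2)) = 10
g(f(2)) = 11
Difference = -1

-1


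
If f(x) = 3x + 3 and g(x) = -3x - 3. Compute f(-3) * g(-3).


f(-3) = -6
g(-3) = 6
Product = -36

-36


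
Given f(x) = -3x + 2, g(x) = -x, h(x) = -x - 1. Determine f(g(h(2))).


h(2) = -3
g(-3) = 3
f(3) = -7

-7


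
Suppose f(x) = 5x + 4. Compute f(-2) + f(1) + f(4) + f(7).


f(-2) = -6
f(1) = 9
f(4) = 24
f(7) = 39
Sum = 66

66


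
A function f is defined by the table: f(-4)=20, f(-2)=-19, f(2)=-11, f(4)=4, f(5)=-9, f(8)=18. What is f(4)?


Reading from the table at x = 4

4


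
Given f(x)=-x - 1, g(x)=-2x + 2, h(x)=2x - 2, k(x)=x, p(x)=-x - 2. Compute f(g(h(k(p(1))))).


p(1) = -3
k(-3) = -3
h(-3) = -8
g(-8) = 18
f(18) = -19

-19


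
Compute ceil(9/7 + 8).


9/7 = 1.2857
1.2857 + 8 = 9.2857
ceil(9.2857) = 10

10


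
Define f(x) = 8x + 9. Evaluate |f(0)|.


9


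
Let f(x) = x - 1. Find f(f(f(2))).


-1


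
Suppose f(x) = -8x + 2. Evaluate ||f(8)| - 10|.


f(8) = -62
|-62| = 62
|62 - 10| = 52

52


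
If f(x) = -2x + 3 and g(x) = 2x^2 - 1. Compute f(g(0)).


g(0) = -1
f(-1) = 5

5


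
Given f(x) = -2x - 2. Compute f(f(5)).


22


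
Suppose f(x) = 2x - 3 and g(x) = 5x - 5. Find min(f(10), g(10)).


f(10) = 17
g(10) = 45
min = 17

17


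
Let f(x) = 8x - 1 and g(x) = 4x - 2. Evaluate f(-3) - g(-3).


f(-3) = -25
g(-3) = -14
Difference = -11

-11


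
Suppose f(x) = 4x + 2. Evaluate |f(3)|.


f(3) = 14
|14| = 14

14


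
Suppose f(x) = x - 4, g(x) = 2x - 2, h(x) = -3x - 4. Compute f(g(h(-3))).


h(-3) = 5
g(5) = 8
f(8) = 4

4


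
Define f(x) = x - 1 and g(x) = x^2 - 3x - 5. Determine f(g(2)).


g(2) = -7
f(-7) = -8

-8


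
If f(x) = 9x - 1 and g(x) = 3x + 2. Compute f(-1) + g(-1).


-11


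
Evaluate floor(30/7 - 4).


30/7 = 4.2857
4.2857 - 4 = 0.2857
floor(0.2857) = 0

0


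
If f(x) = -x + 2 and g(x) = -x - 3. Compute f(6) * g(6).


36


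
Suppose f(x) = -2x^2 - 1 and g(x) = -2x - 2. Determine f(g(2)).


g(2) = -6
f(-6) = (-2)*(-6)^2 - 1 = -73

-73


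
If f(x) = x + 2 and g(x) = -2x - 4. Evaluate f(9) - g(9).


33


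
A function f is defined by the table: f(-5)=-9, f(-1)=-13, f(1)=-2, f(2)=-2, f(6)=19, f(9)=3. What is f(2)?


Reading from the table at x = 2

-2


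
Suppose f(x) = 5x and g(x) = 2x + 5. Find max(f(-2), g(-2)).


f(-2) = -10
g(-2) = 1
max = 1

1


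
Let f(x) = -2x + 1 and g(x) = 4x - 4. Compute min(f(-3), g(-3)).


f(-3) = 7
g(-3) = -16
min = -16

-16


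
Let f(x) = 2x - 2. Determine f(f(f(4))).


f(4) = 6
f(6) = 10
f(10) = 18

18


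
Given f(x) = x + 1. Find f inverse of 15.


Solve x + 1 = 15
x = (15 - 1) / 1 = 14

14


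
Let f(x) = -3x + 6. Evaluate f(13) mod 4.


f(13) = -33
-33 mod 4 = 3

3


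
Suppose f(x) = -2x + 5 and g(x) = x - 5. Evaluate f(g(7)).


g(7) = 2
f(2) = 1

1


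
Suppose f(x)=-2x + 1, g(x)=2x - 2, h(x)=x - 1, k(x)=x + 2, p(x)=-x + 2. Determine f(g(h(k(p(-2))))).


p(-2) = 4
k(4) = 6
h(6) = 5
g(5) = 8
f(8) = -15

-15


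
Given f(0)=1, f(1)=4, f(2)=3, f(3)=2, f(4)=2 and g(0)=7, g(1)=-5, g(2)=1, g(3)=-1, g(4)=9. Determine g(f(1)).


f(1) = 4
g(4) = 9

9


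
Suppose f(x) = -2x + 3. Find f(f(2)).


5


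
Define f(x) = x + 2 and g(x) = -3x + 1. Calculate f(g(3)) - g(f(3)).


f(g(3)) = -6
g(f(3)) = -14
Difference = 8

8


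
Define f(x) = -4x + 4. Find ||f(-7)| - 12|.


f(-7) = 32
|32| = 32
|32 - 12| = 20

20


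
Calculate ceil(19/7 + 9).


19/7 = 2.7143
2.7143 + 9 = 11.7143
ceil(11.7143) = 12

12


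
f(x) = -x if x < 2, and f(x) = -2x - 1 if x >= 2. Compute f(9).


9 satisfies x >= 2
f(9) = -19

-19


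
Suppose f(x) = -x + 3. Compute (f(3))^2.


f(3) = 0
(0)^2 = 0

0


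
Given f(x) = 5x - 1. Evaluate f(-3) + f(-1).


f(-3) = -16
f(-1) = -6
Sum = -22

-22


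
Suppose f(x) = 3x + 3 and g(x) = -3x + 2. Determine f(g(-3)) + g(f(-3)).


56


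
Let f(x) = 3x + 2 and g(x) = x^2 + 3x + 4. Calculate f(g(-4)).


g(-4) = 8
f(8) = 26

26


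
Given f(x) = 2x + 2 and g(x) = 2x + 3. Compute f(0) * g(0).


6


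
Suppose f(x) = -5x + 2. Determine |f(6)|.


f(6) = -28
|-28| = 28

28


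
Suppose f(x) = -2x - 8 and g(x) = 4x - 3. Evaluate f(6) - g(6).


f(6) = -20
g(6) = 21
Difference = -41

-41


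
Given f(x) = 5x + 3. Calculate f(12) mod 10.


3


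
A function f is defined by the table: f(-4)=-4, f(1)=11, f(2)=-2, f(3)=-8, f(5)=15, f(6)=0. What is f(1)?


11


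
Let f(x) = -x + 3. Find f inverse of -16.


Solve -x + 3 = -16
x = (-16 - 3) / (-1) = 19

19


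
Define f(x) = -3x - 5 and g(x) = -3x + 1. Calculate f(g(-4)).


g(-4) = 13
f(13) = -44

-44


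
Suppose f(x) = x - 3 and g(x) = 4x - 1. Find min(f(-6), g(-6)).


f(-6) = -9
g(-6) = -25
min = -25

-25


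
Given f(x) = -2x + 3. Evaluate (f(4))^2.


f(4) = -5
(-5)^2 = 25

25


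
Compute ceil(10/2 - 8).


10/2 = 5
5 - 8 = -3
ceil(-3) = -3

-3


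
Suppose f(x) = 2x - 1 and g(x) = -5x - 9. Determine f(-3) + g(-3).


-1


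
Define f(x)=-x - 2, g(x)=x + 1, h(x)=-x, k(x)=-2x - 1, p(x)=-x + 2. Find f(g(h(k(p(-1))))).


p(-1) = 3
k(3) = -7
h(-7) = 7
g(7) = 8
f(8) = -10

-10


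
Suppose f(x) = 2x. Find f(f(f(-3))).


f(-3) = -6
f(-6) = -12
f(-12) = -24

-24


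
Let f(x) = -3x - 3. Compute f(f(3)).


f(3) = -12
f(-12) = 33

33


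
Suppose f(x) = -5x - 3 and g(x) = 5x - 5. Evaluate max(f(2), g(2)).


f(2) = -13
g(2) = 5
max = 5

5


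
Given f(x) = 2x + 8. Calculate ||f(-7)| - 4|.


2


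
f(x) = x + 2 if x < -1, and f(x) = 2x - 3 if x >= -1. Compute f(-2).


-2 satisfies x < -1
f(-2) = 0

0


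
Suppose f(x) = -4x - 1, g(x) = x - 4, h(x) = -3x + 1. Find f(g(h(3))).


47


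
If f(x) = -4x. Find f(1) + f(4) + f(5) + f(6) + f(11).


f(1) = -4
f(4) = -16
f(5) = -20
f(6) = -24
f(11) = -44
Sum = -108

-108


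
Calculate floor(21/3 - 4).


21/3 = 7
7 - 4 = 3
floor(3) = 3

3


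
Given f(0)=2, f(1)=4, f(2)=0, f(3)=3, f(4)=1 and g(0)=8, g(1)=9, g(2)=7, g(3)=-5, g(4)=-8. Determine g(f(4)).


9


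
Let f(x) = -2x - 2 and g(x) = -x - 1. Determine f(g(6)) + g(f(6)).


f(g(6)) = 12
g(f(6)) = 13
Sum = 25

25


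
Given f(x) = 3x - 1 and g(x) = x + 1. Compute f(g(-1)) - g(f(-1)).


2


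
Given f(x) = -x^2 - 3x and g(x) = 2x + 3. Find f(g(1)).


g(1) = 5
f(5) = (-1)*(5)^2 - 3*(5) = -40

-40


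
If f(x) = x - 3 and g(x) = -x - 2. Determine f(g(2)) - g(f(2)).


f(g(2)) = -7
g(f(2)) = -1
Difference = -6

-6


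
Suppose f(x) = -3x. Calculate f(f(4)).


f(4) = -12
f(-12) = 36

36


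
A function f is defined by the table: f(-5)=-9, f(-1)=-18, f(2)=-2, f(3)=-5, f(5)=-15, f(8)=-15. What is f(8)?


Reading from the table at x = 8

-15


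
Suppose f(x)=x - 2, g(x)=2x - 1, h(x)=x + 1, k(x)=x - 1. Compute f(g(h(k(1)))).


-1


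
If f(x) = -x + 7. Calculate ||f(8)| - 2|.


f(8) = -1
|-1| = 1
|1 - 2| = 1

1


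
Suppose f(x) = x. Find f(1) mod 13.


f(1) = 1
1 mod 13 = 1

1


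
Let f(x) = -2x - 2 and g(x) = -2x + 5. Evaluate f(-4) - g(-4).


f(-4) = 6
g(-4) = 13
Difference = -7

-7


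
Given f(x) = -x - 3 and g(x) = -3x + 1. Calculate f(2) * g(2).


f(2) = -5
g(2) = -5
Product = 25

25


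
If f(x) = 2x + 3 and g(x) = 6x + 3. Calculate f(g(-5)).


g(-5) = -27
f(-27) = -51

-51


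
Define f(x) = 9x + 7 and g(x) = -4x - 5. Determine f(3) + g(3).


17


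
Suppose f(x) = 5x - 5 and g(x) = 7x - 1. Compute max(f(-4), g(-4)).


f(-4) = -25
g(-4) = -29
max = -25

-25


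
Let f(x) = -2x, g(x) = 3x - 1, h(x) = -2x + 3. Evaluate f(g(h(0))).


-16


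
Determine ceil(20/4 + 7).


20/4 = 5
5 + 7 = 12
ceil(12) = 12

12


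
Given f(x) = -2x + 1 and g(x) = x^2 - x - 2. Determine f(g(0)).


g(0) = -2
f(-2) = 5

5


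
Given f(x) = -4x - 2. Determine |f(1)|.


f(1) = -6
|-6| = 6

6


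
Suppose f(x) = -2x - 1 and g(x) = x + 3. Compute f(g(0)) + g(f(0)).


f(g(0)) = -7
g(f(0)) = 2
Sum = -5

-5


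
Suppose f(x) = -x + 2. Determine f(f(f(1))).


f(1) = 1
f(1) = 1
f(1) = 1

1


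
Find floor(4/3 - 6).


4/3 = 1.3333
1.3333 - 6 = -4.6667
floor(-4.6667) = -5

-5


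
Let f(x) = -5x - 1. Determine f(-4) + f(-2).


f(-4) = 19
f(-2) = 9
Sum = 28

28


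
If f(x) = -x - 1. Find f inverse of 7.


Solve -x - 1 = 7
x = (7 + 1) / (-1) = -8

-8


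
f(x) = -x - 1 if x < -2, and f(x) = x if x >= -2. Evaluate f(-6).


-6 satisfies x < -2
f(-6) = 5

5


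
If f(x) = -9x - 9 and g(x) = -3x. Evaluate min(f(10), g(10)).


f(10) = -99
g(10) = -30
min = -99

-99


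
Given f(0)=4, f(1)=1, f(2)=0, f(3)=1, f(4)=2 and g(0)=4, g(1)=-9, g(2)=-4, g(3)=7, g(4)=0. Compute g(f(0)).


0


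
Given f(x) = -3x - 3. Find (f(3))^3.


f(3) = -12
(-12)^3 = -1728

-1728


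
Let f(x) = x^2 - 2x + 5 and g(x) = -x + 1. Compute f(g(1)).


g(1) = 0
f(0) = 1*(0)^2 - 2*(0) + 5 = 5

5


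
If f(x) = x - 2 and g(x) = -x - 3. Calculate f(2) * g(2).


f(2) = 0
g(2) = -5
Product = 0

0


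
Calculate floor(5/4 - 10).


5/4 = 1.25
1.25 - 10 = -8.75
floor(-8.75) = -9

-9


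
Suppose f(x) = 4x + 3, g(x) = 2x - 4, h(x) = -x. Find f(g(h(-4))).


h(-4) = 4
g(4) = 4
f(4) = 19

19


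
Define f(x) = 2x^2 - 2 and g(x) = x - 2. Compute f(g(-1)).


g(-1) = -3
f(-3) = 2*(-3)^2 - 2 = 16

16


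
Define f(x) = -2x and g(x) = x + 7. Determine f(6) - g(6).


f(6) = -12
g(6) = 13
Difference = -25

-25


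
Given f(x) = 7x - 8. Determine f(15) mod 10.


7


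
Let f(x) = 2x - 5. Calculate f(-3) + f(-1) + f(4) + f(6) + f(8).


f(-3) = -11
f(-1) = -7
f(4) = 3
f(6) = 7
f(8) = 11
Sum = 3

3


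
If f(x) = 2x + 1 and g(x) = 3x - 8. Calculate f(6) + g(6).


23


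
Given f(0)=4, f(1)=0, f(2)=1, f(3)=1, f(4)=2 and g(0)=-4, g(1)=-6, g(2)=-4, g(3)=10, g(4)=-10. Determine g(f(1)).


f(1) = 0
g(0) = -4

-4


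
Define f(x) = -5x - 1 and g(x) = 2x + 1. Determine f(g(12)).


g(12) = 25
f(25) = -126

-126


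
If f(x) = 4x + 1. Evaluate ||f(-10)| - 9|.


f(-10) = -39
|-39| = 39
|39 - 9| = 30

30


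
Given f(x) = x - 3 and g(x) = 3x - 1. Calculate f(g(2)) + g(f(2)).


f(g(2)) = 2
g(f(2)) = -4
Sum = -2

-2


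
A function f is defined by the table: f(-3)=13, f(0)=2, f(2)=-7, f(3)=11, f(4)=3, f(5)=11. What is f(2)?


Reading from the table at x = 2

-7


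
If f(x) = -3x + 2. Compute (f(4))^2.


f(4) = -10
(-10)^2 = 100

100


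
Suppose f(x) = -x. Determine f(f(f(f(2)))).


f(2) = -2
f(-2) = 2
f(2) = -2
f(-2) = 2

2


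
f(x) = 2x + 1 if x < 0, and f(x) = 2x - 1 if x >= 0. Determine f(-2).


-2 satisfies x < 0
f(-2) = -3

-3


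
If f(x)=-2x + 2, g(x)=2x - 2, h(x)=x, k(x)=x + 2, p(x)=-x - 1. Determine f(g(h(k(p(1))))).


6


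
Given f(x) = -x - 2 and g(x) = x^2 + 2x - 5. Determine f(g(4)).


-21


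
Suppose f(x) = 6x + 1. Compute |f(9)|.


f(9) = 55
|55| = 55

55


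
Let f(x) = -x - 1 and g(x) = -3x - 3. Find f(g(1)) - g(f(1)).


f(g(1)) = 5
g(f(1)) = 3
Difference = 2

2


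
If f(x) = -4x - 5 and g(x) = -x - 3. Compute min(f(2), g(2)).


f(2) = -13
g(2) = -5
min = -13

-13


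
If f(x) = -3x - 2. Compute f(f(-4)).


f(-4) = 10
f(10) = -32

-32


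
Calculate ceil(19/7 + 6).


19/7 = 2.7143
2.7143 + 6 = 8.7143
ceil(8.7143) = 9

9


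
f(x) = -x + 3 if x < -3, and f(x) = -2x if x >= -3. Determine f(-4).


-4 satisfies x < -3
f(-4) = 7

7


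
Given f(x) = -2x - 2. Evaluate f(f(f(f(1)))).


f(1) = -4
f(-4) = 6
f(6) = -14
f(-14) = 26

26


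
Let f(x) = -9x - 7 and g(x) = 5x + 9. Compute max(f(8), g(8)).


49


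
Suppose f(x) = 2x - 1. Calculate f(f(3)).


f(3) = 5
f(5) = 9

9


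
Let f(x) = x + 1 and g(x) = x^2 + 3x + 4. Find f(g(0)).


g(0) = 4
f(4) = 5

5


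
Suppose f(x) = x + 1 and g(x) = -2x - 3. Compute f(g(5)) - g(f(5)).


f(g(5)) = -12
g(f(5)) = -15
Difference = 3

3


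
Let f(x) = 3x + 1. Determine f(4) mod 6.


f(4) = 13
13 mod 6 = 1

1


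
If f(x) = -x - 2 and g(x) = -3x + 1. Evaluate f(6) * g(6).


136


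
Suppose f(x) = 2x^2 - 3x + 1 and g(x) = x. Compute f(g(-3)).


g(-3) = -3
f(-3) = 2*(-3)^2 - 3*(-3) + 1 = 28

28


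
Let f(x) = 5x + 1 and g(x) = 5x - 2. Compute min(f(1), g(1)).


3


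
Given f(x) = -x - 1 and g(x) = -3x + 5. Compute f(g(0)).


g(0) = 5
f(5) = -6

-6


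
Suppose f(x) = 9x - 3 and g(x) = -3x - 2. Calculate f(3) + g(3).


f(3) = 24
g(3) = -11
Sum = 13

13


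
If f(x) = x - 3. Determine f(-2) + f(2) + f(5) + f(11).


f(-2) = -5
f(2) = -1
f(5) = 2
f(11) = 8
Sum = 4

4


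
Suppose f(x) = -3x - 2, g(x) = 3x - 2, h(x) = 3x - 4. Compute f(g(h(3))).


h(3) = 5
g(5) = 13
f(13) = -41

-41


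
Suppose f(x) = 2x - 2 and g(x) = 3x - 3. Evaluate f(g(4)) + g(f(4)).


f(g(4)) = 16
g(f(4)) = 15
Sum = 31

31


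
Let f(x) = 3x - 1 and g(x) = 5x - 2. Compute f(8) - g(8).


f(8) = 23
g(8) = 38
Difference = -15

-15


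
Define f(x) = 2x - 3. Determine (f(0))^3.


f(0) = -3
(-3)^3 = -27

-27


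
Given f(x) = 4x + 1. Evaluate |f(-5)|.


f(-5) = -19
|-19| = 19

19


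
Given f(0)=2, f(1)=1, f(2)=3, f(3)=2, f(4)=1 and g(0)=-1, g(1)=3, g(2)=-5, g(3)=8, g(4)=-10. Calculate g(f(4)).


f(4) = 1
g(1) = 3

3


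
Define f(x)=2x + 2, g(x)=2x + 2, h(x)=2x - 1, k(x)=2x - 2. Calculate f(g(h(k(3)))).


34


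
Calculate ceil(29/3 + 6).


16


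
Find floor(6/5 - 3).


6/5 = 1.2
1.2 - 3 = -1.8
floor(-1.8) = -2

-2


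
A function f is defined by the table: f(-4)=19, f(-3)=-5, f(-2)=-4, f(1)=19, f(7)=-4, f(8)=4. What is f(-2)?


Reading from the table at x = -2

-4


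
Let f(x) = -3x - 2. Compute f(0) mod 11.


f(0) = -2
-2 mod 11 = 9

9


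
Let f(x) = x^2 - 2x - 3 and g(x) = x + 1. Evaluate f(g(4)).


g(4) = 5
f(5) = 1*(5)^2 - 2*(5) - 3 = 12

12


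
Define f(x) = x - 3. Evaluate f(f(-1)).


f(-1) = -4
f(-4) = -7

-7


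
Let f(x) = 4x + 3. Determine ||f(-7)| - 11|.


f(-7) = -25
|-25| = 25
|25 - 11| = 14

14


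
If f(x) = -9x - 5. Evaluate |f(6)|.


f(6) = -59
|-59| = 59

59


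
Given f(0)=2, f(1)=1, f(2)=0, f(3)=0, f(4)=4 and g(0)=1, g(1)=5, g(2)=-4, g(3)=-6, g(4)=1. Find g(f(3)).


f(3) = 0
g(0) = 1

1


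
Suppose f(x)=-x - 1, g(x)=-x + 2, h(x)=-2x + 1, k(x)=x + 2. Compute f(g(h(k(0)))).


k(0) = 2
h(2) = -3
g(-3) = 5
f(5) = -6

-6


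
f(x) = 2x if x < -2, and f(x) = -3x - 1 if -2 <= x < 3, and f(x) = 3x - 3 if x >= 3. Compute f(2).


2 satisfies -2 <= x < 3
f(2) = -7

-7


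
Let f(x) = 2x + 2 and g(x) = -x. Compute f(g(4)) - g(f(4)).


f(g(4)) = -6
g(f(4)) = -10
Difference = 4

4


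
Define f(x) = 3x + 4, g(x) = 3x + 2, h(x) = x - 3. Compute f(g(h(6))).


h(6) = 3
g(3) = 11
f(11) = 37

37


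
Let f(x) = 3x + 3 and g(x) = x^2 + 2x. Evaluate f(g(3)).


g(3) = 15
f(15) = 48

48


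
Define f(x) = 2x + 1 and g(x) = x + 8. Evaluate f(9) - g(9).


f(9) = 19
g(9) = 17
Difference = 2

2


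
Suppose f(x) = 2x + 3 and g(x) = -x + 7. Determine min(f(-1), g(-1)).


f(-1) = 1
g(-1) = 8
min = 1

1


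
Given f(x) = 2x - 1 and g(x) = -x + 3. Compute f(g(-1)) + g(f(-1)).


13


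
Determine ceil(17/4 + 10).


17/4 = 4.25
4.25 + 10 = 14.25
ceil(14.25) = 15

15


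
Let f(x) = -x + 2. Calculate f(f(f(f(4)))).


f(4) = -2
f(-2) = 4
f(4) = -2
f(-2) = 4

4


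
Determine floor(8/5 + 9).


8/5 = 1.6
1.6 + 9 = 10.6
floor(10.6) = 10

10


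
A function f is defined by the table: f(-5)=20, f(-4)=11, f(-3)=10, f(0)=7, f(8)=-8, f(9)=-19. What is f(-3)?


Reading from the table at x = -3

10


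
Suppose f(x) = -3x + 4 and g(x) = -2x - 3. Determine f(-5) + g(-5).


f(-5) = 19
g(-5) = 7
Sum = 26

26


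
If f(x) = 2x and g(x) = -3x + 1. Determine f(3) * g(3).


f(3) = 6
g(3) = -8
Product = -48

-48


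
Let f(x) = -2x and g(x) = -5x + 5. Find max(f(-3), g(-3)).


f(-3) = 6
g(-3) = 20
max = 20

20


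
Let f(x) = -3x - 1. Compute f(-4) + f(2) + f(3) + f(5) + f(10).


f(-4) = 11
f(2) = -7
f(3) = -10
f(5) = -16
f(10) = -31
Sum = -53

-53


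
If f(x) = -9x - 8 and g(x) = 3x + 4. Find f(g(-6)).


g(-6) = -14
f(-14) = 118

118


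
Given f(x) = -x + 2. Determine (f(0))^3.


f(0) = 2
(2)^3 = 8

8


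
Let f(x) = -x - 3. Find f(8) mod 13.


f(8) = -11
-11 mod 13 = 2

2


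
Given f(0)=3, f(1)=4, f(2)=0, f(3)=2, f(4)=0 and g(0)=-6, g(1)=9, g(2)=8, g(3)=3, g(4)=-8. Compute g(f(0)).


f(0) = 3
g(3) = 3

3


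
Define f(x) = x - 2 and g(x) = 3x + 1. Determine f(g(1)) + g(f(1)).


f(g(1)) = 2
g(f(1)) = -2
Sum = 0

0


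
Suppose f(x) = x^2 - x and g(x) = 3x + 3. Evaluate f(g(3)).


132


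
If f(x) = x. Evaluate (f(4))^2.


f(4) = 4
(4)^2 = 16

16


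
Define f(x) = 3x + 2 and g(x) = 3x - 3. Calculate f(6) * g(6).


300


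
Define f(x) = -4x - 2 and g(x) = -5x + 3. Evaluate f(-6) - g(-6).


f(-6) = 22
g(-6) = 33
Difference = -11

-11


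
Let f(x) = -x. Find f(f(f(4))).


f(4) = -4
f(-4) = 4
f(4) = -4

-4


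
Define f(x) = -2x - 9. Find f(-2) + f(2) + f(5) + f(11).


-68


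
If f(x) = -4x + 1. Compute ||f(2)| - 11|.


f(2) = -7
|-7| = 7
|7 - 11| = 4

4


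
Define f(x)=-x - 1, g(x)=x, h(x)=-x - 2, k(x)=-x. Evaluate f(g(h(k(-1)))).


k(-1) = 1
h(1) = -3
g(-3) = -3
f(-3) = 2

2


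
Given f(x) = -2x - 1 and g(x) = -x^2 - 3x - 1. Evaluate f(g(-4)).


g(-4) = -5
f(-5) = 9

9


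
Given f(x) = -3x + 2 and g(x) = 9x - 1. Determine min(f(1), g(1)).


f(1) = -1
g(1) = 8
min = -1

-1


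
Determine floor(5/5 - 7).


-6


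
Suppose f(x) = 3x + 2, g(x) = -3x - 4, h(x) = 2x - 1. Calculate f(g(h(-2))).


h(-2) = -5
g(-5) = 11
f(11) = 35

35


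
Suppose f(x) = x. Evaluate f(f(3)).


f(3) = 3
f(3) = 3

3


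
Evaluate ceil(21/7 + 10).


21/7 = 3
3 + 10 = 13
ceil(13) = 13

13


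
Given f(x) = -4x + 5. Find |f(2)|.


f(2) = -3
|-3| = 3

3


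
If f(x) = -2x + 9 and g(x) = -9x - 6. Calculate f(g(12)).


g(12) = -114
f(-114) = 237

237


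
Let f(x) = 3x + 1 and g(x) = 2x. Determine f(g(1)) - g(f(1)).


-1


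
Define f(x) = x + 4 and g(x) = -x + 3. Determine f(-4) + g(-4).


f(-4) = 0
g(-4) = 7
Sum = 7

7


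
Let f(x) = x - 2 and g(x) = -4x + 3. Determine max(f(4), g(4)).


f(4) = 2
g(4) = -13
max = 2

2


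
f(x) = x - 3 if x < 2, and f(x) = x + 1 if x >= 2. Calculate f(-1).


-1 satisfies x < 2
f(-1) = -4

-4


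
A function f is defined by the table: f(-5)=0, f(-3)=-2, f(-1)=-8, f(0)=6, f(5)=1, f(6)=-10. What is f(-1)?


Reading from the table at x = -1

-8


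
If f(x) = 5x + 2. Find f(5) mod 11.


f(5) = 27
27 mod 11 = 5

5


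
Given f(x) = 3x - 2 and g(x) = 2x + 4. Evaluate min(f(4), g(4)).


f(4) = 10
g(4) = 12
min = 10

10


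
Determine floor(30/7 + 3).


30/7 = 4.2857
4.2857 + 3 = 7.2857
floor(7.2857) = 7

7


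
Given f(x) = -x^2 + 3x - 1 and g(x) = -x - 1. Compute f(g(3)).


g(3) = -4
f(-4) = (-1)*(-4)^2 + 3*(-4) - 1 = -29

-29


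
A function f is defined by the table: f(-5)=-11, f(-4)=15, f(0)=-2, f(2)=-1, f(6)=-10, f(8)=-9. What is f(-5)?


Reading from the table at x = -5

-11


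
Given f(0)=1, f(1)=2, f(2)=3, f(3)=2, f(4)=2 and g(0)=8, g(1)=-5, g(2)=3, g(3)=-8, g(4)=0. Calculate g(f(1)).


f(1) = 2
g(2) = 3

3


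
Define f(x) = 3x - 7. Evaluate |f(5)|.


f(5) = 8
|8| = 8

8


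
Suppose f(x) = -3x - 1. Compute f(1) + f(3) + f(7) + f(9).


f(1) = -4
f(3) = -10
f(7) = -22
f(9) = -28
Sum = -64

-64


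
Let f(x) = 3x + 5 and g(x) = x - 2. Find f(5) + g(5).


f(5) = 20
g(5) = 3
Sum = 23

23


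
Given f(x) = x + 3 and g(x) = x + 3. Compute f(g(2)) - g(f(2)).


f(g(2)) = 8
g(f(2)) = 8
Difference = 0

0


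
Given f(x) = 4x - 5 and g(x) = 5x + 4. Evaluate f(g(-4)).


g(-4) = -16
f(-16) = -69

-69


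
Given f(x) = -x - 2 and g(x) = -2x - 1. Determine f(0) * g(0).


2


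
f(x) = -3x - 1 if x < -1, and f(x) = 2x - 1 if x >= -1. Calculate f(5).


5 satisfies x >= -1
f(5) = 9

9


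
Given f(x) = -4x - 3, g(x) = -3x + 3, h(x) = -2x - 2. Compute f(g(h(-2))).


h(-2) = 2
g(2) = -3
f(-3) = 9

9


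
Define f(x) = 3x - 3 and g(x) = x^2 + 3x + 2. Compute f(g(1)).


g(1) = 6
f(6) = 15

15


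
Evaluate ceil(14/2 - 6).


14/2 = 7
7 - 6 = 1
ceil(1) = 1

1


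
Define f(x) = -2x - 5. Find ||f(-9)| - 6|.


f(-9) = 13
|13| = 13
|13 - 6| = 7

7


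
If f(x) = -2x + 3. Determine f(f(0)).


f(0) = 3
f(3) = -3

-3


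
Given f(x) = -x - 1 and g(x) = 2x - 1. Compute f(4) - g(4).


-12


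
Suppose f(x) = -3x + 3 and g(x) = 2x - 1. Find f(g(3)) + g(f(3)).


-25


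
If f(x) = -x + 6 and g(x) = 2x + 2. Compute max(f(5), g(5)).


f(5) = 1
g(5) = 12
max = 12

12


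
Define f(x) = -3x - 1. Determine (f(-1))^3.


8


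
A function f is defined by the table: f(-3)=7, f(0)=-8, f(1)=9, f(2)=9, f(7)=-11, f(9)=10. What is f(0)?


Reading from the table at x = 0

-8


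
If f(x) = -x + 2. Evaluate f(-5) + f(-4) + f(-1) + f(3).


f(-5) = 7
f(-4) = 6
f(-1) = 3
f(3) = -1
Sum = 15

15


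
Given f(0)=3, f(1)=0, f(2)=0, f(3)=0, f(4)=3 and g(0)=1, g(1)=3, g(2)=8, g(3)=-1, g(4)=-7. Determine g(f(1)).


f(1) = 0
g(0) = 1

1


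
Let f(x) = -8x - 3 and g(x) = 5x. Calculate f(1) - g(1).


f(1) = -11
g(1) = 5
Difference = -16

-16


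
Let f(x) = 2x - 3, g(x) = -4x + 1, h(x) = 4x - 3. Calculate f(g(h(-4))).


151


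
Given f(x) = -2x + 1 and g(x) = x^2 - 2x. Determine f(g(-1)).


g(-1) = 3
f(3) = -5

-5


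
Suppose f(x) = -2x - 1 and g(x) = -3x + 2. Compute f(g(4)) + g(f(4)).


48


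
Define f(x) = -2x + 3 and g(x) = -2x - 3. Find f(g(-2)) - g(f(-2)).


f(g(-2)) = 1
g(f(-2)) = -17
Difference = 18

18


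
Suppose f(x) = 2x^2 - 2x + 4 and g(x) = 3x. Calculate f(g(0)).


g(0) = 0
f(0) = 2*(0)^2 - 2*(0) + 4 = 4

4


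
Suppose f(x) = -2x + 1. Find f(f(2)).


f(2) = -3
f(-3) = 7

7


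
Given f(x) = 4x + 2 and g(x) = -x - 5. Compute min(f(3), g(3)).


-8


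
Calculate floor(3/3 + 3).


3/3 = 1
1 + 3 = 4
floor(4) = 4

4


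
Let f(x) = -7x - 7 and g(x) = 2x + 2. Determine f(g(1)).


g(1) = 4
f(4) = -35

-35


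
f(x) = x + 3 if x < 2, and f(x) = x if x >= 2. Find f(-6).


-6 satisfies x < 2
f(-6) = -3

-3


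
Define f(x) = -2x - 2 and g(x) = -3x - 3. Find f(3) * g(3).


f(3) = -8
g(3) = -12
Product = 96

96


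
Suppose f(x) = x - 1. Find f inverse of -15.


Solve x - 1 = -15
x = (-15 + 1) / 1 = -14

-14


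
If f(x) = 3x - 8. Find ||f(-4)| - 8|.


f(-4) = -20
|-20| = 20
|20 - 8| = 12

12


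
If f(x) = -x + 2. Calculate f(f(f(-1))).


3


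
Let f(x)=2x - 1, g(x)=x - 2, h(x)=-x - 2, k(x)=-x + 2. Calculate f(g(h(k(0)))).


k(0) = 2
h(2) = -4
g(-4) = -6
f(-6) = -13

-13


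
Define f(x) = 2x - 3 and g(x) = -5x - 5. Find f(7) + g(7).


f(7) = 11
g(7) = -40
Sum = -29

-29


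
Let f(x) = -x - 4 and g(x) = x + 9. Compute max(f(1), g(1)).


f(1) = -5
g(1) = 10
max = 10

10


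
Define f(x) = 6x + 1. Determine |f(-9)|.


f(-9) = -53
|-53| = 53

53


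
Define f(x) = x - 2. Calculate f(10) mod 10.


f(10) = 8
8 mod 10 = 8

8


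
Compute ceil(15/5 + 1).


15/5 = 3
3 + 1 = 4
ceil(4) = 4

4


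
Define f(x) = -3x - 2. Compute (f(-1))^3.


f(-1) = 1
(1)^3 = 1

1


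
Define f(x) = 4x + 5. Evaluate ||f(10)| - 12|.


f(10) = 45
|45| = 45
|45 - 12| = 33

33


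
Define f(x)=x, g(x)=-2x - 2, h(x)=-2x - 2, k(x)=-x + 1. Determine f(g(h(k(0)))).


k(0) = 1
h(1) = -4
g(-4) = 6
f(6) = 6

6


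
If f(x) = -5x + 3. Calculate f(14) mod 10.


3


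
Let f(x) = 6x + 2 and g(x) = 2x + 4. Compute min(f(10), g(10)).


24


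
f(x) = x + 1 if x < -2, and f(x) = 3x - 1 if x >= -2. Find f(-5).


-5 satisfies x < -2
f(-5) = -4

-4


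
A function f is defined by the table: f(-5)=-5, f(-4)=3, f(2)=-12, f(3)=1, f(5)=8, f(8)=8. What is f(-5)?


Reading from the table at x = -5

-5


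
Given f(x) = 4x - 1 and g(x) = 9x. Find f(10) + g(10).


f(10) = 39
g(10) = 90
Sum = 129

129


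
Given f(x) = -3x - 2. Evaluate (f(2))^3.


-512


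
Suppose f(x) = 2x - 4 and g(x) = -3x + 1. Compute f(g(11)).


g(11) = -32
f(-32) = -68

-68


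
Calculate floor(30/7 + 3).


30/7 = 4.2857
4.2857 + 3 = 7.2857
floor(7.2857) = 7

7


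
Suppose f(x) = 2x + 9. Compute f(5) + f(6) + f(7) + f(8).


f(5) = 19
f(6) = 21
f(7) = 23
f(8) = 25
Sum = 88

88


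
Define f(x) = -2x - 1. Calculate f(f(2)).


f(2) = -5
f(-5) = 9

9


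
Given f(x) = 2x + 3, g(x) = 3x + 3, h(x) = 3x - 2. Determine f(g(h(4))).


69


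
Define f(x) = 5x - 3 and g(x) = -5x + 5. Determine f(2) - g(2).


f(2) = 7
g(2) = -5
Difference = 12

12


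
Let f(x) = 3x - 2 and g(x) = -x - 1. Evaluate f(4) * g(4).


-50


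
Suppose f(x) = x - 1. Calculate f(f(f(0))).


f(0) = -1
f(-1) = -2
f(-2) = -3

-3


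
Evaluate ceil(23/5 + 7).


23/5 = 4.6
4.6 + 7 = 11.6
ceil(11.6) = 12

12


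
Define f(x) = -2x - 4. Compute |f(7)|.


f(7) = -18
|-18| = 18

18


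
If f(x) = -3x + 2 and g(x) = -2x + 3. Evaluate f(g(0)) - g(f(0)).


f(g(0)) = -7
g(f(0)) = -1
Difference = -6

-6


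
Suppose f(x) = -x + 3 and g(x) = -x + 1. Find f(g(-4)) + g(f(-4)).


f(g(-4)) = -2
g(f(-4)) = -6
Sum = -8

-8


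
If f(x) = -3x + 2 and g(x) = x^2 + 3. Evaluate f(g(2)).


g(2) = 7
f(7) = -19

-19


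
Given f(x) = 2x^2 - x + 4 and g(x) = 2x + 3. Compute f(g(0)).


g(0) = 3
f(3) = 2*(3)^2 - 1*(3) + 4 = 19

19


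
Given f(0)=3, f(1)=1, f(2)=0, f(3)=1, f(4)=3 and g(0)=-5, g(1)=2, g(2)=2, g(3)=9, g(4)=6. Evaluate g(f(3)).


f(3) = 1
g(1) = 2

2


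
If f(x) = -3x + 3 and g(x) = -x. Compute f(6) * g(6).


f(6) = -15
g(6) = -6
Product = 90

90


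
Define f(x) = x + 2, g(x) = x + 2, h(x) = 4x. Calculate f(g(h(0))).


h(0) = 0
g(0) = 2
f(2) = 4

4


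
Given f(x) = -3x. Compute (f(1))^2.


f(1) = -3
(-3)^2 = 9

9


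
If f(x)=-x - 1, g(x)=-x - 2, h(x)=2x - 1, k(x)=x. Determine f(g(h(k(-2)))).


k(-2) = -2
h(-2) = -5
g(-5) = 3
f(3) = -4

-4


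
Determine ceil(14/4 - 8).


14/4 = 3.5
3.5 - 8 = -4.5
ceil(-4.5) = -4

-4


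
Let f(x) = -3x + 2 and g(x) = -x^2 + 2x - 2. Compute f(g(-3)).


53


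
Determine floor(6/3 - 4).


6/3 = 2
2 - 4 = -2
floor(-2) = -2

-2


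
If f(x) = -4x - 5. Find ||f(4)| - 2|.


f(4) = -21
|-21| = 21
|21 - 2| = 19

19


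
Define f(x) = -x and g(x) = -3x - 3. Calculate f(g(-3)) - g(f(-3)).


f(g(-3)) = -6
g(f(-3)) = -12
Difference = 6

6


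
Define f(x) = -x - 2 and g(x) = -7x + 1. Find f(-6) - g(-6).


f(-6) = 4
g(-6) = 43
Difference = -39

-39


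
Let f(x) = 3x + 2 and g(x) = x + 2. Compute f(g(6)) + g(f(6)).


f(g(6)) = 26
g(f(6)) = 22
Sum = 48

48


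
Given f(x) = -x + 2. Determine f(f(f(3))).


-1


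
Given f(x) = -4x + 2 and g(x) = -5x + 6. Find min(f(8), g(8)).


-34


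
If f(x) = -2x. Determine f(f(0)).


0


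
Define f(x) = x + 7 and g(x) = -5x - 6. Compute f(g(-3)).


g(-3) = 9
f(9) = 16

16


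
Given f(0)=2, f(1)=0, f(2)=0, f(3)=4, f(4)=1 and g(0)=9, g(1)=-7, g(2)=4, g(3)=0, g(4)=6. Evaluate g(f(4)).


f(4) = 1
g(1) = -7

-7


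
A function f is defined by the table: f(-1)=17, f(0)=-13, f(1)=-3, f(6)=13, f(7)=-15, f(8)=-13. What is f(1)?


Reading from the table at x = 1

-3


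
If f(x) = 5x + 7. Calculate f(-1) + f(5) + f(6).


f(-1) = 2
f(5) = 32
f(6) = 37
Sum = 71

71


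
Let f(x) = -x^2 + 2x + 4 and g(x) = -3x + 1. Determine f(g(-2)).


g(-2) = 7
f(7) = (-1)*(7)^2 + 2*(7) + 4 = -31

-31


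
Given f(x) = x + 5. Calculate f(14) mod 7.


f(14) = 19
19 mod 7 = 5

5


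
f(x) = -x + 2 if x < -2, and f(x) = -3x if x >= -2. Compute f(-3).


-3 satisfies x < -2
f(-3) = 5

5


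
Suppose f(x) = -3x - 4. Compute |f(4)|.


f(4) = -16
|-16| = 16

16


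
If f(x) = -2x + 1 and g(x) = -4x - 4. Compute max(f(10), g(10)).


f(10) = -19
g(10) = -44
max = -19

-19


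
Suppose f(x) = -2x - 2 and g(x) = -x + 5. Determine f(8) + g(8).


f(8) = -18
g(8) = -3
Sum = -21

-21


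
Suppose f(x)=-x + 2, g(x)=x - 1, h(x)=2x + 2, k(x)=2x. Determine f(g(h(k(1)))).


-3


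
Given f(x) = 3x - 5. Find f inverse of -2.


Solve 3x - 5 = -2
x = (-2 + 5) / 3 = 1

1


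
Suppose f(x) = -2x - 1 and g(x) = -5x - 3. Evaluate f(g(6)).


g(6) = -33
f(-33) = 65

65


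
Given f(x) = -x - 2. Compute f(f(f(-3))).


f(-3) = 1
f(1) = -3
f(-3) = 1

1


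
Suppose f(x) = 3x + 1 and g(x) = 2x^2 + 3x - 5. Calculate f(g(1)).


g(1) = 0
f(0) = 1

1


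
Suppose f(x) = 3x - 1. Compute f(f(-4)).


f(-4) = -13
f(-13) = -40

-40


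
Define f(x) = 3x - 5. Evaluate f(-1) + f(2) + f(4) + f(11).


f(-1) = -8
f(2) = 1
f(4) = 7
f(11) = 28
Sum = 28

28


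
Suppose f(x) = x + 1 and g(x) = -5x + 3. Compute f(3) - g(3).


f(3) = 4
g(3) = -12
Difference = 16

16


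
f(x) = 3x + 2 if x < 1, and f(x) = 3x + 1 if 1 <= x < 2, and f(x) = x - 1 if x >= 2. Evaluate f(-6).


-6 satisfies x < 1
f(-6) = -16

-16


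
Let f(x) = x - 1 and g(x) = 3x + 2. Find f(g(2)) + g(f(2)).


f(g(2)) = 7
g(f(2)) = 5
Sum = 12

12


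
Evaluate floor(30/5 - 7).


30/5 = 6
6 - 7 = -1
floor(-1) = -1

-1


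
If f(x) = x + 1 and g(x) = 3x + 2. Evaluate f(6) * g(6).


f(6) = 7
g(6) = 20
Product = 140

140


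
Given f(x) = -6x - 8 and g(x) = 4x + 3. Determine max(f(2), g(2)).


f(2) = -20
g(2) = 11
max = 11

11


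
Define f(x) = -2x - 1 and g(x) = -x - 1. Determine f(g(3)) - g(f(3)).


f(g(3)) = 7
g(f(3)) = 6
Difference = 1

1


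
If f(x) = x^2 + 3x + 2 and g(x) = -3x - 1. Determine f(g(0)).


g(0) = -1
f(-1) = 1*(-1)^2 + 3*(-1) + 2 = 0

0


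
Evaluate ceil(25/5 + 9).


25/5 = 5
5 + 9 = 14
ceil(14) = 14

14


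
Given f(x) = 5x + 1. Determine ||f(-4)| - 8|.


11


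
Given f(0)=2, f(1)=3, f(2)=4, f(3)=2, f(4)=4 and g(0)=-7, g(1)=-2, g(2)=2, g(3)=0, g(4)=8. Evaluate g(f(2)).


f(2) = 4
g(4) = 8

8


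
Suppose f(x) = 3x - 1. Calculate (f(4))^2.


f(4) = 11
(11)^2 = 121

121


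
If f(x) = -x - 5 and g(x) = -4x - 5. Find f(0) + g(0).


f(0) = -5
g(0) = -5
Sum = -10

-10


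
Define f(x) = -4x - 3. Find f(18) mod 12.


9


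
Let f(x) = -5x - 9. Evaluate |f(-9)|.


36


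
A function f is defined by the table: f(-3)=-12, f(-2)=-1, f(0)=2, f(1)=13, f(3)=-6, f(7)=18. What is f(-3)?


-12


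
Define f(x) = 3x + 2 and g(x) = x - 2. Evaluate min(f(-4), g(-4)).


-10


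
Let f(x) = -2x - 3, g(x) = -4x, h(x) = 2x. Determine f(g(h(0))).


-3


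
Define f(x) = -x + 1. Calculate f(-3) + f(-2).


f(-3) = 4
f(-2) = 3
Sum = 7

7


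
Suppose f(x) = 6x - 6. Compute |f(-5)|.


f(-5) = -36
|-36| = 36

36


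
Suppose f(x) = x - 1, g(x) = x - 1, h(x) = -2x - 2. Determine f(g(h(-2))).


h(-2) = 2
g(2) = 1
f(1) = 0

0


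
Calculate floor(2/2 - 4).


-3


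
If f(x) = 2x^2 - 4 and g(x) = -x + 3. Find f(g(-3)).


g(-3) = 6
f(6) = 2*(6)^2 - 4 = 68

68


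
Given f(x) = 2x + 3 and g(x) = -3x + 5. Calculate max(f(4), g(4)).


f(4) = 11
g(4) = -7
max = 11

11


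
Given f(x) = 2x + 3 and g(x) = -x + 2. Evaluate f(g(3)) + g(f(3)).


f(g(3)) = 1
g(f(3)) = -7
Sum = -6

-6


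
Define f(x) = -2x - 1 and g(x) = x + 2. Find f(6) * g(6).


-104


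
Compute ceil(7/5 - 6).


7/5 = 1.4
1.4 - 6 = -4.6
ceil(-4.6) = -4

-4


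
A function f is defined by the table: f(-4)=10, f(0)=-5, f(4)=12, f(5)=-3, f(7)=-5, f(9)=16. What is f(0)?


Reading from the table at x = 0

-5


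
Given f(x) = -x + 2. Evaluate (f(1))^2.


f(1) = 1
(1)^2 = 1

1


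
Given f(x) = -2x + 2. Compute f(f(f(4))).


-26


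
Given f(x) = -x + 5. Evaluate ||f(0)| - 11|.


f(0) = 5
|5| = 5
|5 - 11| = 6

6
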